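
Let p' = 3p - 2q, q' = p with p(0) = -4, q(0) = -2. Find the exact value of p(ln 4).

A = [[3,-2],[1,0]]; eigenvalues λ = 2, 1.
Eigenvectors: (-2,-1) for λ=2, (-1,-1) for λ=1.
From the initial condition, c_1 = 2, c_2 = 0.
p(ln 4) = (2)(4^2)(-2) + (0)(4^1)(-1) = -64.

-64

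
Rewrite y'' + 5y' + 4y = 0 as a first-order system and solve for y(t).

Let x_1 = y, x_2 = y'. Then x_1' = x_2 and x_2' = -4x_1 - 5x_2.
A = [[0,1],[-4,-5]]; det(A-λI) = λ^2 + 5λ + 4.
Eigenvalues λ = -1, -4 with eigenvectors (1,-1), (1,-4).

y(t) = c_1e^(-t) + c_2e^(-4t)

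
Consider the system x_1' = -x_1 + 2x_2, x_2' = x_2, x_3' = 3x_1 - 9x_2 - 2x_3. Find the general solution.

Coefficient matrix A = [[-1, 2, 0], [0, 1, 0], [3, -9, -2]].
det(A - λI) = 0 gives eigenvalues λ = -1, -2, 1.
For λ=-1: eigenvector (1,0,3).
For λ=-2: eigenvector (0,0,1).
For λ=1: eigenvector (1,1,-2).
General solution: c_1e^(-t)(1,0,3) + c_2e^(-2t)(0,0,1) + c_3e^(t)(1,1,-2).

x_1(t) = c_1e^(-t) + c_3e^(t), x_2(t) = c_3e^(t), x_3(t) = 3c_1e^(-t) + c_2e^(-2t) - 2c_3e^(t)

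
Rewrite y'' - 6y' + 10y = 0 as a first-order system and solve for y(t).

Let x_1 = y, x_2 = y'. Then x_1' = x_2 and x_2' = -10x_1 + 6x_2.
A = [[0,1],[-10,6]]; det(A-λI) = λ^2 - 6λ + 10.
Eigenvalues λ = 3 ± i.

y(t) = C_1e^(3t)cos(t) + C_2e^(3t)sin(t)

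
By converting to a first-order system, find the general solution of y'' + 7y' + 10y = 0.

y(t) = C_1e^(-2t) + C_2e^(-5t)

Let x_1 = y, x_2 = y'. Then x_1' = x_2 and x_2' = -10x_1 - 7x_2.
A = [[0,1],[-10,-7]]; det(A-λI) = λ^2 + 7λ + 10.
Eigenvalues λ = -2, -5 with eigenvectors (1,-2), (1,-5).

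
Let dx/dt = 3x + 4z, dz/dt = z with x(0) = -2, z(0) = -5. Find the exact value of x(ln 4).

A = [[3,4],[0,1]]; eigenvalues λ = 1, 3.
Eigenvectors: (-2,1) for λ=1, (-1,0) for λ=3.
From the initial condition, c_1 = -5, c_2 = 12.
x(ln 4) = (-5)(4^1)(-2) + (12)(4^3)(-1) = -728.

-728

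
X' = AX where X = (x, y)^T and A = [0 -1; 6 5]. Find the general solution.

x(t) = c_1e^(3t) - c_2e^(2t), y(t) = -3c_1e^(3t) + 2c_2e^(2t)

Coefficient matrix A = [[0, -1], [6, 5]].
Characteristic polynomial det(A - λI) = λ^2 - 5λ + 6 = 0.
Eigenvalues λ = 3, 2.
For λ=3: (A-λI) row 1 is [-3, -1], so an eigenvector is (1, -3).
For λ=2: (A-λI) row 1 is [-2, -1], so an eigenvector is (-1, 2).
General solution: c_1e^(3t)(1,-3) + c_2e^(2t)(-1,2).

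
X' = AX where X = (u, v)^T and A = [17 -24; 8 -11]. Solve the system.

Coefficient matrix A = [[17, -24], [8, -11]].
Characteristic polynomial det(A - λI) = λ^2 - 6λ + 5 = 0.
Eigenvalues λ = 1, 5.
For λ=1: (A-λI) row 1 is [16, -24], so an eigenvector is (3, 2).
For λ=5: (A-λI) row 1 is [12, -24], so an eigenvector is (2, 1).
General solution: C_1e^(t)(3,2) + C_2e^(5t)(2,1).

u(t) = 3C_1e^(t) + 2C_2e^(5t), v(t) = 2C_1e^(t) + C_2e^(5t)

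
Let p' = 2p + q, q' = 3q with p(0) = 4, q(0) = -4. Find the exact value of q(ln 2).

-32

A = [[2,1],[0,3]]; eigenvalues λ = 3, 2.
Eigenvectors: (1,1) for λ=3, (-1,0) for λ=2.
From the initial condition, c_1 = -4, c_2 = -8.
q(ln 2) = (-4)(2^3)(1) + (-8)(2^2)(0) = -32.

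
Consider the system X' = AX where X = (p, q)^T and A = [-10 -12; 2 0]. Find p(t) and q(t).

p(t) = -3K_1e^(-6t) + 2K_2e^(-4t), q(t) = K_1e^(-6t) - K_2e^(-4t)

Coefficient matrix A = [[-10, -12], [2, 0]].
Characteristic polynomial det(A - λI) = λ^2 + 10λ + 24 = 0.
Eigenvalues λ = -6, -4.
For λ=-6: (A-λI) row 1 is [-4, -12], so an eigenvector is (-3, 1).
For λ=-4: (A-λI) row 1 is [-6, -12], so an eigenvector is (2, -1).
General solution: K_1e^(-6t)(-3,1) + K_2e^(-4t)(2,-1).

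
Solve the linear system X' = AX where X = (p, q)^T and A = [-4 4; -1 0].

Coefficient matrix A = [[-4, 4], [-1, 0]].
Characteristic polynomial det(A - λI) = λ^2 + 4λ + 4 = 0.
Single eigenvalue λ = -2 with algebraic multiplicity 2.
Eigenvector v = (2,1); generalized eigenvector w with (A-λI)w=v is (-3,-1).
General solution: e^(-2t)[C_1·v + C_2·(t·v + w)].

p(t) = 2C_1e^(-2t) + 2C_2te^(-2t) - 3C_2e^(-2t), q(t) = C_1e^(-2t) + C_2te^(-2t) - C_2e^(-2t)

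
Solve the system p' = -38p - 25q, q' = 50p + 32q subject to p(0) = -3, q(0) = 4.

p(t) = e^(-3t)sin(5t) - 3e^(-3t)cos(5t), q(t) = -2e^(-3t)sin(5t) + 4e^(-3t)cos(5t)

Coefficient matrix A = [[-38, -25], [50, 32]].
Characteristic polynomial det(A - λI) = λ^2 + 6λ + 34 = 0.
Eigenvalues λ = -3 ± 5i (complex conjugate pair).
For λ=-3+5i: an eigenvector is (1,-1) - i(-2,3) = (1 + 2i, -1 - 3i).
A real fundamental pair from Re and Im of e^((-3+5i)t)v: X_1 = e^(-3t)(cos(5t)·(1,-1) + sin(5t)·(-2,3)), X_2 = e^(-3t)(sin(5t)·(1,-1) - cos(5t)·(-2,3)).
General solution: c_1X_1 + c_2X_2.
Applying p(0)=-3, q(0)=4 gives c_1=-1, c_2=-1.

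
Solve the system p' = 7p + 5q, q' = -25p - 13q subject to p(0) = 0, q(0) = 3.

p(t) = 3e^(-3t)sin(5t), q(t) = -6e^(-3t)sin(5t) + 3e^(-3t)cos(5t)

Coefficient matrix A = [[7, 5], [-25, -13]].
Characteristic polynomial det(A - λI) = λ^2 + 6λ + 34 = 0.
Eigenvalues λ = -3 ± 5i (complex conjugate pair).
For λ=-3+5i: an eigenvector is (0,1) - i(1,-2) = (0 - i, 1 + 2i).
A real fundamental pair from Re and Im of e^((-3+5i)t)v: X_1 = e^(-3t)(cos(5t)·(0,1) + sin(5t)·(1,-2)), X_2 = e^(-3t)(sin(5t)·(0,1) - cos(5t)·(1,-2)).
General solution: c_1X_1 + c_2X_2.
Applying p(0)=0, q(0)=3 gives c_1=3, c_2=0.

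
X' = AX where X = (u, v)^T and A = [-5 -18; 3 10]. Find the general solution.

Coefficient matrix A = [[-5, -18], [3, 10]].
Characteristic polynomial det(A - λI) = λ^2 - 5λ + 4 = 0.
Eigenvalues λ = 1, 4.
For λ=1: (A-λI) row 1 is [-6, -18], so an eigenvector is (-3, 1).
For λ=4: (A-λI) row 1 is [-9, -18], so an eigenvector is (-2, 1).
General solution: C_1e^(t)(-3,1) + C_2e^(4t)(-2,1).

u(t) = -3C_1e^(t) - 2C_2e^(4t), v(t) = C_1e^(t) + C_2e^(4t)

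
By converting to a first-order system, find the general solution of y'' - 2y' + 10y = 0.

Let x_1 = y, x_2 = y'. Then x_1' = x_2 and x_2' = -10x_1 + 2x_2.
A = [[0,1],[-10,2]]; det(A-λI) = λ^2 - 2λ + 10.
Eigenvalues λ = 1 ± 3i.

y(t) = K_1e^(t)cos(3t) + K_2e^(t)sin(3t)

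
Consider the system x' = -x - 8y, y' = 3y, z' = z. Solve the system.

x(t) = c_1e^(-t) - 2c_3e^(3t), y(t) = c_3e^(3t), z(t) = c_2e^(t)

Coefficient matrix A = [[-1, -8, 0], [0, 3, 0], [0, 0, 1]].
det(A - λI) = 0 gives eigenvalues λ = -1, 1, 3.
For λ=-1: eigenvector (1,0,0).
For λ=1: eigenvector (0,0,1).
For λ=3: eigenvector (-2,1,0).
General solution: c_1e^(-t)(1,0,0) + c_2e^(t)(0,0,1) + c_3e^(3t)(-2,1,0).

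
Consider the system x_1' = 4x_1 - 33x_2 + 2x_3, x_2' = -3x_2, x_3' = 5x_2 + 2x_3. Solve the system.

x_1(t) = K_1e^(4t) - K_2e^(2t) + 5K_3e^(-3t), x_2(t) = K_3e^(-3t), x_3(t) = K_2e^(2t) - K_3e^(-3t)

Coefficient matrix A = [[4, -33, 2], [0, -3, 0], [0, 5, 2]].
det(A - λI) = 0 gives eigenvalues λ = 4, 2, -3.
For λ=4: eigenvector (1,0,0).
For λ=2: eigenvector (-1,0,1).
For λ=-3: eigenvector (5,1,-1).
General solution: K_1e^(4t)(1,0,0) + K_2e^(2t)(-1,0,1) + K_3e^(-3t)(5,1,-1).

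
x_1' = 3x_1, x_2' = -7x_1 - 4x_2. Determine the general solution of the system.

x_1(t) = C_2e^(3t), x_2(t) = C_1e^(-4t) - C_2e^(3t)

Coefficient matrix A = [[3, 0], [-7, -4]].
Characteristic polynomial det(A - λI) = λ^2 + λ - 12 = 0.
Eigenvalues λ = -4, 3.
For λ=-4: (A-λI) row 1 is [7, 0], so an eigenvector is (0, 1).
For λ=3: (A-λI) row 2 is [-7, -7], so an eigenvector is (1, -1).
General solution: C_1e^(-4t)(0,1) + C_2e^(3t)(1,-1).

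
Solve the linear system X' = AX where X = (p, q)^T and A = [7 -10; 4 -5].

Coefficient matrix A = [[7, -10], [4, -5]].
Characteristic polynomial det(A - λI) = λ^2 - 2λ + 5 = 0.
Eigenvalues λ = 1 ± 2i (complex conjugate pair).
For λ=1+2i: an eigenvector is (-2,-1) - i(-1,-1) = (-2 + i, -1 + i).
A real fundamental pair from Re and Im of e^((1+2i)t)v: X_1 = e^(t)(cos(2t)·(-2,-1) + sin(2t)·(-1,-1)), X_2 = e^(t)(sin(2t)·(-2,-1) - cos(2t)·(-1,-1)).
General solution: K_1X_1 + K_2X_2.

p(t) = -K_1e^(t)sin(2t) - 2K_1e^(t)cos(2t) - 2K_2e^(t)sin(2t) + K_2e^(t)cos(2t), q(t) = -K_1e^(t)sin(2t) - K_1e^(t)cos(2t) - K_2e^(t)sin(2t) + K_2e^(t)cos(2t)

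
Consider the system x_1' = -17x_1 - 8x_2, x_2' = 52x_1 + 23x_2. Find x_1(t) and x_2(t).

x_1(t) = c_1e^(3t)sin(4t) - c_1e^(3t)cos(4t) - c_2e^(3t)sin(4t) - c_2e^(3t)cos(4t), x_2(t) = -3c_1e^(3t)sin(4t) + 2c_1e^(3t)cos(4t) + 2c_2e^(3t)sin(4t) + 3c_2e^(3t)cos(4t)

Coefficient matrix A = [[-17, -8], [52, 23]].
Characteristic polynomial det(A - λI) = λ^2 - 6λ + 25 = 0.
Eigenvalues λ = 3 ± 4i (complex conjugate pair).
For λ=3+4i: an eigenvector is (-1,2) - i(1,-3) = (-1 - i, 2 + 3i).
A real fundamental pair from Re and Im of e^((3+4i)t)v: X_1 = e^(3t)(cos(4t)·(-1,2) + sin(4t)·(1,-3)), X_2 = e^(3t)(sin(4t)·(-1,2) - cos(4t)·(1,-3)).
General solution: c_1X_1 + c_2X_2.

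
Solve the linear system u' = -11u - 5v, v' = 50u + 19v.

u(t) = -c_1e^(4t)cos(5t) - c_2e^(4t)sin(5t), v(t) = -c_1e^(4t)sin(5t) + 3c_1e^(4t)cos(5t) + 3c_2e^(4t)sin(5t) + c_2e^(4t)cos(5t)

Coefficient matrix A = [[-11, -5], [50, 19]].
Characteristic polynomial det(A - λI) = λ^2 - 8λ + 41 = 0.
Eigenvalues λ = 4 ± 5i (complex conjugate pair).
For λ=4+5i: an eigenvector is (-1,3) - i(0,-1) = (-1, 3 + i).
A real fundamental pair from Re and Im of e^((4+5i)t)v: X_1 = e^(4t)(cos(5t)·(-1,3) + sin(5t)·(0,-1)), X_2 = e^(4t)(sin(5t)·(-1,3) - cos(5t)·(0,-1)).
General solution: c_1X_1 + c_2X_2.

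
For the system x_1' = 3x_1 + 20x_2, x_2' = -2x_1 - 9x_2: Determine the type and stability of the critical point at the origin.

A = [[3,20],[-2,-9]]; det(A-λI) = λ^2 + 6λ + 13.
λ = -3 ± 2i: negative real part.

stable spiral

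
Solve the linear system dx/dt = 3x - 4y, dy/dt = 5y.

Coefficient matrix A = [[3, -4], [0, 5]].
Characteristic polynomial det(A - λI) = λ^2 - 8λ + 15 = 0.
Eigenvalues λ = 3, 5.
For λ=3: (A-λI) row 1 is [0, -4], so an eigenvector is (-1, 0).
For λ=5: (A-λI) row 1 is [-2, -4], so an eigenvector is (-2, 1).
General solution: K_1e^(3t)(-1,0) + K_2e^(5t)(-2,1).

x(t) = -K_1e^(3t) - 2K_2e^(5t), y(t) = K_2e^(5t)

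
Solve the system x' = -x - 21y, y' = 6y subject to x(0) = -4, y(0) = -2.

x(t) = 6e^(6t) - 10e^(-t), y(t) = -2e^(6t)

Coefficient matrix A = [[-1, -21], [0, 6]].
Characteristic polynomial det(A - λI) = λ^2 - 5λ - 6 = 0.
Eigenvalues λ = -1, 6.
For λ=-1: (A-λI) row 1 is [0, -21], so an eigenvector is (-1, 0).
For λ=6: (A-λI) row 1 is [-7, -21], so an eigenvector is (-3, 1).
General solution: c_1e^(-t)(-1,0) + c_2e^(6t)(-3,1).
Applying x(0)=-4, y(0)=-2 gives c_1=10, c_2=-2.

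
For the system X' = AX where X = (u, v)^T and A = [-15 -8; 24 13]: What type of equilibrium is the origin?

saddle

A = [[-15,-8],[24,13]]; det(A-λI) = λ^2 + 2λ - 3.
λ = -3, 1: opposite signs.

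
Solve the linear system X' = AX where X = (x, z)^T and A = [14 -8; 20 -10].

Coefficient matrix A = [[14, -8], [20, -10]].
Characteristic polynomial det(A - λI) = λ^2 - 4λ + 20 = 0.
Eigenvalues λ = 2 ± 4i (complex conjugate pair).
For λ=2+4i: an eigenvector is (1,2) - i(-1,-1) = (1 + i, 2 + i).
A real fundamental pair from Re and Im of e^((2+4i)t)v: X_1 = e^(2t)(cos(4t)·(1,2) + sin(4t)·(-1,-1)), X_2 = e^(2t)(sin(4t)·(1,2) - cos(4t)·(-1,-1)).
General solution: K_1X_1 + K_2X_2.

x(t) = -K_1e^(2t)sin(4t) + K_1e^(2t)cos(4t) + K_2e^(2t)sin(4t) + K_2e^(2t)cos(4t), z(t) = -K_1e^(2t)sin(4t) + 2K_1e^(2t)cos(4t) + 2K_2e^(2t)sin(4t) + K_2e^(2t)cos(4t)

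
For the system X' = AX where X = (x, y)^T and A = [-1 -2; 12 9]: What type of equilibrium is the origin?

unstable node

A = [[-1,-2],[12,9]]; det(A-λI) = λ^2 - 8λ + 15.
λ = 5, 3: both positive.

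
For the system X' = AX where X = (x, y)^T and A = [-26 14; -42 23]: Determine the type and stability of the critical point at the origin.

saddle

A = [[-26,14],[-42,23]]; det(A-λI) = λ^2 + 3λ - 10.
λ = -5, 2: opposite signs.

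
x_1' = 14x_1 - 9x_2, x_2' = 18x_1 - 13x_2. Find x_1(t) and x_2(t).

Coefficient matrix A = [[14, -9], [18, -13]].
Characteristic polynomial det(A - λI) = λ^2 - λ - 20 = 0.
Eigenvalues λ = 5, -4.
For λ=5: (A-λI) row 1 is [9, -9], so an eigenvector is (-1, -1).
For λ=-4: (A-λI) row 1 is [18, -9], so an eigenvector is (-1, -2).
General solution: C_1e^(5t)(-1,-1) + C_2e^(-4t)(-1,-2).

x_1(t) = -C_1e^(5t) - C_2e^(-4t), x_2(t) = -C_1e^(5t) - 2C_2e^(-4t)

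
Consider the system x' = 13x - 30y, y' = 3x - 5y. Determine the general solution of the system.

x(t) = -3C_1e^(4t)sin(3t) - C_1e^(4t)cos(3t) - C_2e^(4t)sin(3t) + 3C_2e^(4t)cos(3t), y(t) = -C_1e^(4t)sin(3t) + C_2e^(4t)cos(3t)

Coefficient matrix A = [[13, -30], [3, -5]].
Characteristic polynomial det(A - λI) = λ^2 - 8λ + 25 = 0.
Eigenvalues λ = 4 ± 3i (complex conjugate pair).
For λ=4+3i: an eigenvector is (-1,0) - i(-3,-1) = (-1 + 3i, 0 + i).
A real fundamental pair from Re and Im of e^((4+3i)t)v: X_1 = e^(4t)(cos(3t)·(-1,0) + sin(3t)·(-3,-1)), X_2 = e^(4t)(sin(3t)·(-1,0) - cos(3t)·(-3,-1)).
General solution: C_1X_1 + C_2X_2.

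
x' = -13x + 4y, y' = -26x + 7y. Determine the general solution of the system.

Coefficient matrix A = [[-13, 4], [-26, 7]].
Characteristic polynomial det(A - λI) = λ^2 + 6λ + 13 = 0.
Eigenvalues λ = -3 ± 2i (complex conjugate pair).
For λ=-3+2i: an eigenvector is (-1,-3) - i(-1,-2) = (-1 + i, -3 + 2i).
A real fundamental pair from Re and Im of e^((-3+2i)t)v: X_1 = e^(-3t)(cos(2t)·(-1,-3) + sin(2t)·(-1,-2)), X_2 = e^(-3t)(sin(2t)·(-1,-3) - cos(2t)·(-1,-2)).
General solution: K_1X_1 + K_2X_2.

x(t) = -K_1e^(-3t)sin(2t) - K_1e^(-3t)cos(2t) - K_2e^(-3t)sin(2t) + K_2e^(-3t)cos(2t), y(t) = -2K_1e^(-3t)sin(2t) - 3K_1e^(-3t)cos(2t) - 3K_2e^(-3t)sin(2t) + 2K_2e^(-3t)cos(2t)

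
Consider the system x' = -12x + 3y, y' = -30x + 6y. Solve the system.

x(t) = C_1e^(-3t)sin(3t) - C_2e^(-3t)cos(3t), y(t) = 3C_1e^(-3t)sin(3t) + C_1e^(-3t)cos(3t) + C_2e^(-3t)sin(3t) - 3C_2e^(-3t)cos(3t)

Coefficient matrix A = [[-12, 3], [-30, 6]].
Characteristic polynomial det(A - λI) = λ^2 + 6λ + 18 = 0.
Eigenvalues λ = -3 ± 3i (complex conjugate pair).
For λ=-3+3i: an eigenvector is (0,1) - i(1,3) = (0 - i, 1 - 3i).
A real fundamental pair from Re and Im of e^((-3+3i)t)v: X_1 = e^(-3t)(cos(3t)·(0,1) + sin(3t)·(1,3)), X_2 = e^(-3t)(sin(3t)·(0,1) - cos(3t)·(1,3)).
General solution: C_1X_1 + C_2X_2.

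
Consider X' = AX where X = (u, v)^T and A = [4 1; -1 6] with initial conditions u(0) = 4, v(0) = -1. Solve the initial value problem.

u(t) = -5te^(5t) + 4e^(5t), v(t) = -5te^(5t) - e^(5t)

Coefficient matrix A = [[4, 1], [-1, 6]].
Characteristic polynomial det(A - λI) = λ^2 - 10λ + 25 = 0.
Single eigenvalue λ = 5 with algebraic multiplicity 2.
Eigenvector v = (-1,-1); generalized eigenvector w with (A-λI)w=v is (1,0).
General solution: e^(5t)[C_1·v + C_2·(t·v + w)].
Applying u(0)=4, v(0)=-1 gives C_1=1, C_2=5.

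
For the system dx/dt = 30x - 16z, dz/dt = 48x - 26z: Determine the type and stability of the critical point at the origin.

A = [[30,-16],[48,-26]]; det(A-λI) = λ^2 - 4λ - 12.
λ = -2, 6: opposite signs.

saddle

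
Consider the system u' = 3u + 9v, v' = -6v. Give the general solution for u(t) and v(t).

Coefficient matrix A = [[3, 9], [0, -6]].
Characteristic polynomial det(A - λI) = λ^2 + 3λ - 18 = 0.
Eigenvalues λ = -6, 3.
For λ=-6: (A-λI) row 1 is [9, 9], so an eigenvector is (-1, 1).
For λ=3: (A-λI) row 1 is [0, 9], so an eigenvector is (-1, 0).
General solution: K_1e^(-6t)(-1,1) + K_2e^(3t)(-1,0).

u(t) = -K_1e^(-6t) - K_2e^(3t), v(t) = K_1e^(-6t)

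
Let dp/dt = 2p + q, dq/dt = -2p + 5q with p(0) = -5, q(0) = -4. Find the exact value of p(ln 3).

A = [[2,1],[-2,5]]; eigenvalues λ = 4, 3.
Eigenvectors: (-1,-2) for λ=4, (1,1) for λ=3.
From the initial condition, c_1 = -1, c_2 = -6.
p(ln 3) = (-1)(3^4)(-1) + (-6)(3^3)(1) = -81.

-81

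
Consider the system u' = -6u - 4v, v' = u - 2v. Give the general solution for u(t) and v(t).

Coefficient matrix A = [[-6, -4], [1, -2]].
Characteristic polynomial det(A - λI) = λ^2 + 8λ + 16 = 0.
Single eigenvalue λ = -4 with algebraic multiplicity 2.
Eigenvector v = (-2,1); generalized eigenvector w with (A-λI)w=v is (3,-1).
General solution: e^(-4t)[c_1·v + c_2·(t·v + w)].

u(t) = -2c_1e^(-4t) - 2c_2te^(-4t) + 3c_2e^(-4t), v(t) = c_1e^(-4t) + c_2te^(-4t) - c_2e^(-4t)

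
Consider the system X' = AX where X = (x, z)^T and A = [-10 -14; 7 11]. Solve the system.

Coefficient matrix A = [[-10, -14], [7, 11]].
Characteristic polynomial det(A - λI) = λ^2 - λ - 12 = 0.
Eigenvalues λ = 4, -3.
For λ=4: (A-λI) row 1 is [-14, -14], so an eigenvector is (-1, 1).
For λ=-3: (A-λI) row 1 is [-7, -14], so an eigenvector is (2, -1).
General solution: K_1e^(4t)(-1,1) + K_2e^(-3t)(2,-1).

x(t) = -K_1e^(4t) + 2K_2e^(-3t), z(t) = K_1e^(4t) - K_2e^(-3t)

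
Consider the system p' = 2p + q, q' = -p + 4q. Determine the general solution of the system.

p(t) = K_1e^(3t) + K_2te^(3t) - 2K_2e^(3t), q(t) = K_1e^(3t) + K_2te^(3t) - K_2e^(3t)

Coefficient matrix A = [[2, 1], [-1, 4]].
Characteristic polynomial det(A - λI) = λ^2 - 6λ + 9 = 0.
Single eigenvalue λ = 3 with algebraic multiplicity 2.
Eigenvector v = (1,1); generalized eigenvector w with (A-λI)w=v is (-2,-1).
General solution: e^(3t)[K_1·v + K_2·(t·v + w)].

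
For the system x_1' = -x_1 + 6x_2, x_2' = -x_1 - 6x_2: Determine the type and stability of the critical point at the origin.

A = [[-1,6],[-1,-6]]; det(A-λI) = λ^2 + 7λ + 12.
λ = -3, -4: both negative.

stable node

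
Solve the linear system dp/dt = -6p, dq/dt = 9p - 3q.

Coefficient matrix A = [[-6, 0], [9, -3]].
Characteristic polynomial det(A - λI) = λ^2 + 9λ + 18 = 0.
Eigenvalues λ = -3, -6.
For λ=-3: (A-λI) row 1 is [-3, 0], so an eigenvector is (0, 1).
For λ=-6: (A-λI) row 2 is [9, 3], so an eigenvector is (1, -3).
General solution: K_1e^(-3t)(0,1) + K_2e^(-6t)(1,-3).

p(t) = K_2e^(-6t), q(t) = K_1e^(-3t) - 3K_2e^(-6t)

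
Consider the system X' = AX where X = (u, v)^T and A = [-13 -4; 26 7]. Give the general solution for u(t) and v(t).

u(t) = -K_1e^(-3t)sin(2t) + K_1e^(-3t)cos(2t) + K_2e^(-3t)sin(2t) + K_2e^(-3t)cos(2t), v(t) = 3K_1e^(-3t)sin(2t) - 2K_1e^(-3t)cos(2t) - 2K_2e^(-3t)sin(2t) - 3K_2e^(-3t)cos(2t)

Coefficient matrix A = [[-13, -4], [26, 7]].
Characteristic polynomial det(A - λI) = λ^2 + 6λ + 13 = 0.
Eigenvalues λ = -3 ± 2i (complex conjugate pair).
For λ=-3+2i: an eigenvector is (1,-2) - i(-1,3) = (1 + i, -2 - 3i).
A real fundamental pair from Re and Im of e^((-3+2i)t)v: X_1 = e^(-3t)(cos(2t)·(1,-2) + sin(2t)·(-1,3)), X_2 = e^(-3t)(sin(2t)·(1,-2) - cos(2t)·(-1,3)).
General solution: K_1X_1 + K_2X_2.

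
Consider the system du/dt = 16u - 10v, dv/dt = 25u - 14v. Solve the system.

Coefficient matrix A = [[16, -10], [25, -14]].
Characteristic polynomial det(A - λI) = λ^2 - 2λ + 26 = 0.
Eigenvalues λ = 1 ± 5i (complex conjugate pair).
For λ=1+5i: an eigenvector is (-1,-1) - i(-1,-2) = (-1 + i, -1 + 2i).
A real fundamental pair from Re and Im of e^((1+5i)t)v: X_1 = e^(t)(cos(5t)·(-1,-1) + sin(5t)·(-1,-2)), X_2 = e^(t)(sin(5t)·(-1,-1) - cos(5t)·(-1,-2)).
General solution: C_1X_1 + C_2X_2.

u(t) = -C_1e^(t)sin(5t) - C_1e^(t)cos(5t) - C_2e^(t)sin(5t) + C_2e^(t)cos(5t), v(t) = -2C_1e^(t)sin(5t) - C_1e^(t)cos(5t) - C_2e^(t)sin(5t) + 2C_2e^(t)cos(5t)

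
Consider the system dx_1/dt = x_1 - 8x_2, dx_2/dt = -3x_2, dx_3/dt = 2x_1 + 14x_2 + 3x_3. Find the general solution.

x_1(t) = C_1e^(t) + 2C_2e^(-3t), x_2(t) = C_2e^(-3t), x_3(t) = -C_1e^(t) - 3C_2e^(-3t) + C_3e^(3t)

Coefficient matrix A = [[1, -8, 0], [0, -3, 0], [2, 14, 3]].
det(A - λI) = 0 gives eigenvalues λ = 1, -3, 3.
For λ=1: eigenvector (1,0,-1).
For λ=-3: eigenvector (2,1,-3).
For λ=3: eigenvector (0,0,1).
General solution: C_1e^(t)(1,0,-1) + C_2e^(-3t)(2,1,-3) + C_3e^(3t)(0,0,1).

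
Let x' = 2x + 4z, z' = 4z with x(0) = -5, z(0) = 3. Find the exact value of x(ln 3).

387

A = [[2,4],[0,4]]; eigenvalues λ = 2, 4.
Eigenvectors: (-1,0) for λ=2, (-2,-1) for λ=4.
From the initial condition, c_1 = 11, c_2 = -3.
x(ln 3) = (11)(3^2)(-1) + (-3)(3^4)(-2) = 387.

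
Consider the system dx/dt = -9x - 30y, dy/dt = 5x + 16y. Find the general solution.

x(t) = -3K_1e^(t) + 2K_2e^(6t), y(t) = K_1e^(t) - K_2e^(6t)

Coefficient matrix A = [[-9, -30], [5, 16]].
Characteristic polynomial det(A - λI) = λ^2 - 7λ + 6 = 0.
Eigenvalues λ = 1, 6.
For λ=1: (A-λI) row 1 is [-10, -30], so an eigenvector is (-3, 1).
For λ=6: (A-λI) row 1 is [-15, -30], so an eigenvector is (2, -1).
General solution: K_1e^(t)(-3,1) + K_2e^(6t)(2,-1).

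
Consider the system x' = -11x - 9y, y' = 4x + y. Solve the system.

Coefficient matrix A = [[-11, -9], [4, 1]].
Characteristic polynomial det(A - λI) = λ^2 + 10λ + 25 = 0.
Single eigenvalue λ = -5 with algebraic multiplicity 2.
Eigenvector v = (-3,2); generalized eigenvector w with (A-λI)w=v is (2,-1).
General solution: e^(-5t)[c_1·v + c_2·(t·v + w)].

x(t) = -3c_1e^(-5t) - 3c_2te^(-5t) + 2c_2e^(-5t), y(t) = 2c_1e^(-5t) + 2c_2te^(-5t) - c_2e^(-5t)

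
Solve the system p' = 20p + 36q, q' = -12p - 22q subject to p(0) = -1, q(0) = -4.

Coefficient matrix A = [[20, 36], [-12, -22]].
Characteristic polynomial det(A - λI) = λ^2 + 2λ - 8 = 0.
Eigenvalues λ = 2, -4.
For λ=2: (A-λI) row 1 is [18, 36], so an eigenvector is (2, -1).
For λ=-4: (A-λI) row 1 is [24, 36], so an eigenvector is (3, -2).
General solution: K_1e^(2t)(2,-1) + K_2e^(-4t)(3,-2).
Applying p(0)=-1, q(0)=-4 gives K_1=-14, K_2=9.

p(t) = -28e^(2t) + 27e^(-4t), q(t) = 14e^(2t) - 18e^(-4t)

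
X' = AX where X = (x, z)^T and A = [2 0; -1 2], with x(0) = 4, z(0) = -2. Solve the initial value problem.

x(t) = 4e^(2t), z(t) = -4te^(2t) - 2e^(2t)

Coefficient matrix A = [[2, 0], [-1, 2]].
Characteristic polynomial det(A - λI) = λ^2 - 4λ + 4 = 0.
Single eigenvalue λ = 2 with algebraic multiplicity 2.
Eigenvector v = (0,-1); generalized eigenvector w with (A-λI)w=v is (1,2).
General solution: e^(2t)[c_1·v + c_2·(t·v + w)].
Applying x(0)=4, z(0)=-2 gives c_1=10, c_2=4.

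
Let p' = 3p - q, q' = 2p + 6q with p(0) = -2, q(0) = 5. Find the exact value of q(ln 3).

A = [[3,-1],[2,6]]; eigenvalues λ = 4, 5.
Eigenvectors: (1,-1) for λ=4, (1,-2) for λ=5.
From the initial condition, c_1 = 1, c_2 = -3.
q(ln 3) = (1)(3^4)(-1) + (-3)(3^5)(-2) = 1377.

1377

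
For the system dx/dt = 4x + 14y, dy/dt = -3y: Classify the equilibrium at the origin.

saddle

A = [[4,14],[0,-3]]; det(A-λI) = λ^2 - λ - 12.
λ = 4, -3: opposite signs.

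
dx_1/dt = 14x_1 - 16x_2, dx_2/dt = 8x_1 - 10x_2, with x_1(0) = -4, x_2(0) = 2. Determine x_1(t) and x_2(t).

x_1(t) = -12e^(6t) + 8e^(-2t), x_2(t) = -6e^(6t) + 8e^(-2t)

Coefficient matrix A = [[14, -16], [8, -10]].
Characteristic polynomial det(A - λI) = λ^2 - 4λ - 12 = 0.
Eigenvalues λ = -2, 6.
For λ=-2: (A-λI) row 1 is [16, -16], so an eigenvector is (1, 1).
For λ=6: (A-λI) row 1 is [8, -16], so an eigenvector is (2, 1).
General solution: c_1e^(-2t)(1,1) + c_2e^(6t)(2,1).
Applying x_1(0)=-4, x_2(0)=2 gives c_1=8, c_2=-6.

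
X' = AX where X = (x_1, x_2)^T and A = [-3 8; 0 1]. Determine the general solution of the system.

Coefficient matrix A = [[-3, 8], [0, 1]].
Characteristic polynomial det(A - λI) = λ^2 + 2λ - 3 = 0.
Eigenvalues λ = -3, 1.
For λ=-3: (A-λI) row 1 is [0, 8], so an eigenvector is (-1, 0).
For λ=1: (A-λI) row 1 is [-4, 8], so an eigenvector is (-2, -1).
General solution: c_1e^(-3t)(-1,0) + c_2e^(t)(-2,-1).

x_1(t) = -c_1e^(-3t) - 2c_2e^(t), x_2(t) = -c_2e^(t)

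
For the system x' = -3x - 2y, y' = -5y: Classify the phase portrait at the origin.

A = [[-3,-2],[0,-5]]; det(A-λI) = λ^2 + 8λ + 15.
λ = -5, -3: both negative.

stable node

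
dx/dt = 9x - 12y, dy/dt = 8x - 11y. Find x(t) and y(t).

x(t) = -K_1e^(-3t) - 3K_2e^(t), y(t) = -K_1e^(-3t) - 2K_2e^(t)

Coefficient matrix A = [[9, -12], [8, -11]].
Characteristic polynomial det(A - λI) = λ^2 + 2λ - 3 = 0.
Eigenvalues λ = -3, 1.
For λ=-3: (A-λI) row 1 is [12, -12], so an eigenvector is (-1, -1).
For λ=1: (A-λI) row 1 is [8, -12], so an eigenvector is (-3, -2).
General solution: K_1e^(-3t)(-1,-1) + K_2e^(t)(-3,-2).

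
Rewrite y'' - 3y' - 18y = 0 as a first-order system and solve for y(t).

Let x_1 = y, x_2 = y'. Then x_1' = x_2 and x_2' = 18x_1 + 3x_2.
A = [[0,1],[18,3]]; det(A-λI) = λ^2 - 3λ - 18.
Eigenvalues λ = -3, 6 with eigenvectors (1,-3), (1,6).

y(t) = c_1e^(-3t) + c_2e^(6t)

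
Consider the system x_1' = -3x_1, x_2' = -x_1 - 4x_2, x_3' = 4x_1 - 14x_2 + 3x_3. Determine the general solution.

Coefficient matrix A = [[-3, 0, 0], [-1, -4, 0], [4, -14, 3]].
det(A - λI) = 0 gives eigenvalues λ = -3, -4, 3.
For λ=-3: eigenvector (1,-1,-3).
For λ=-4: eigenvector (0,1,2).
For λ=3: eigenvector (0,0,1).
General solution: c_1e^(-3t)(1,-1,-3) + c_2e^(-4t)(0,1,2) + c_3e^(3t)(0,0,1).

x_1(t) = c_1e^(-3t), x_2(t) = -c_1e^(-3t) + c_2e^(-4t), x_3(t) = -3c_1e^(-3t) + 2c_2e^(-4t) + c_3e^(3t)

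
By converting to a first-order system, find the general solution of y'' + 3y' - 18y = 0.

y(t) = c_1e^(-6t) + c_2e^(3t)

Let x_1 = y, x_2 = y'. Then x_1' = x_2 and x_2' = 18x_1 - 3x_2.
A = [[0,1],[18,-3]]; det(A-λI) = λ^2 + 3λ - 18.
Eigenvalues λ = -6, 3 with eigenvectors (1,-6), (1,3).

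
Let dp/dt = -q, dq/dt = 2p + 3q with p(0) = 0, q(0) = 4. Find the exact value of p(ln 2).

-8

A = [[0,-1],[2,3]]; eigenvalues λ = 2, 1.
Eigenvectors: (1,-2) for λ=2, (-1,1) for λ=1.
From the initial condition, c_1 = -4, c_2 = -4.
p(ln 2) = (-4)(2^2)(1) + (-4)(2^1)(-1) = -8.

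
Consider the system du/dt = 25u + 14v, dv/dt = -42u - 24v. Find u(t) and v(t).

u(t) = -K_1e^(-3t) - 2K_2e^(4t), v(t) = 2K_1e^(-3t) + 3K_2e^(4t)

Coefficient matrix A = [[25, 14], [-42, -24]].
Characteristic polynomial det(A - λI) = λ^2 - λ - 12 = 0.
Eigenvalues λ = -3, 4.
For λ=-3: (A-λI) row 1 is [28, 14], so an eigenvector is (-1, 2).
For λ=4: (A-λI) row 1 is [21, 14], so an eigenvector is (-2, 3).
General solution: K_1e^(-3t)(-1,2) + K_2e^(4t)(-2,3).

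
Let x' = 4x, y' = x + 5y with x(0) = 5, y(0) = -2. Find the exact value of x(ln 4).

A = [[4,0],[1,5]]; eigenvalues λ = 4, 5.
Eigenvectors: (1,-1) for λ=4, (0,1) for λ=5.
From the initial condition, c_1 = 5, c_2 = 3.
x(ln 4) = (5)(4^4)(1) + (3)(4^5)(0) = 1280.

1280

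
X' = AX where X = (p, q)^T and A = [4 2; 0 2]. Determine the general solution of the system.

p(t) = -K_1e^(4t) + K_2e^(2t), q(t) = -K_2e^(2t)

Coefficient matrix A = [[4, 2], [0, 2]].
Characteristic polynomial det(A - λI) = λ^2 - 6λ + 8 = 0.
Eigenvalues λ = 4, 2.
For λ=4: (A-λI) row 1 is [0, 2], so an eigenvector is (-1, 0).
For λ=2: (A-λI) row 1 is [2, 2], so an eigenvector is (1, -1).
General solution: K_1e^(4t)(-1,0) + K_2e^(2t)(1,-1).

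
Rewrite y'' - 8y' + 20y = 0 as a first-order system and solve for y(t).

Let x_1 = y, x_2 = y'. Then x_1' = x_2 and x_2' = -20x_1 + 8x_2.
A = [[0,1],[-20,8]]; det(A-λI) = λ^2 - 8λ + 20.
Eigenvalues λ = 4 ± 2i.

y(t) = C_1e^(4t)cos(2t) + C_2e^(4t)sin(2t)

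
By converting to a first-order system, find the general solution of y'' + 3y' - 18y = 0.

Let x_1 = y, x_2 = y'. Then x_1' = x_2 and x_2' = 18x_1 - 3x_2.
A = [[0,1],[18,-3]]; det(A-λI) = λ^2 + 3λ - 18.
Eigenvalues λ = 3, -6 with eigenvectors (1,3), (1,-6).

y(t) = C_1e^(3t) + C_2e^(-6t)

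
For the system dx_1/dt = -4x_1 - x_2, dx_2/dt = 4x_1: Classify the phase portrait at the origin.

A = [[-4,-1],[4,0]]; det(A-λI) = λ^2 + 4λ + 4.
repeated λ = -2 with a single eigenvector.

stable improper node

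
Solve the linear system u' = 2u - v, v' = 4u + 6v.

Coefficient matrix A = [[2, -1], [4, 6]].
Characteristic polynomial det(A - λI) = λ^2 - 8λ + 16 = 0.
Single eigenvalue λ = 4 with algebraic multiplicity 2.
Eigenvector v = (1,-2); generalized eigenvector w with (A-λI)w=v is (-1,1).
General solution: e^(4t)[K_1·v + K_2·(t·v + w)].

u(t) = K_1e^(4t) + K_2te^(4t) - K_2e^(4t), v(t) = -2K_1e^(4t) - 2K_2te^(4t) + K_2e^(4t)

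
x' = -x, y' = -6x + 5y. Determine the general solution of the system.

x(t) = C_2e^(-t), y(t) = -C_1e^(5t) + C_2e^(-t)

Coefficient matrix A = [[-1, 0], [-6, 5]].
Characteristic polynomial det(A - λI) = λ^2 - 4λ - 5 = 0.
Eigenvalues λ = 5, -1.
For λ=5: (A-λI) row 1 is [-6, 0], so an eigenvector is (0, -1).
For λ=-1: (A-λI) row 2 is [-6, 6], so an eigenvector is (1, 1).
General solution: C_1e^(5t)(0,-1) + C_2e^(-t)(1,1).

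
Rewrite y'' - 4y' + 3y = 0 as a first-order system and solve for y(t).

y(t) = C_1e^(t) + C_2e^(3t)

Let x_1 = y, x_2 = y'. Then x_1' = x_2 and x_2' = -3x_1 + 4x_2.
A = [[0,1],[-3,4]]; det(A-λI) = λ^2 - 4λ + 3.
Eigenvalues λ = 1, 3 with eigenvectors (1,1), (1,3).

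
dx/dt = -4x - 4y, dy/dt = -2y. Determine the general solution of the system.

Coefficient matrix A = [[-4, -4], [0, -2]].
Characteristic polynomial det(A - λI) = λ^2 + 6λ + 8 = 0.
Eigenvalues λ = -2, -4.
For λ=-2: (A-λI) row 1 is [-2, -4], so an eigenvector is (2, -1).
For λ=-4: (A-λI) row 1 is [0, -4], so an eigenvector is (1, 0).
General solution: c_1e^(-2t)(2,-1) + c_2e^(-4t)(1,0).

x(t) = 2c_1e^(-2t) + c_2e^(-4t), y(t) = -c_1e^(-2t)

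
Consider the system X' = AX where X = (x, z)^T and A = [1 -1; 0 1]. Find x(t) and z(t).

Coefficient matrix A = [[1, -1], [0, 1]].
Characteristic polynomial det(A - λI) = λ^2 - 2λ + 1 = 0.
Single eigenvalue λ = 1 with algebraic multiplicity 2.
Eigenvector v = (-1,0); generalized eigenvector w with (A-λI)w=v is (-3,1).
General solution: e^(t)[K_1·v + K_2·(t·v + w)].

x(t) = -K_1e^(t) - K_2te^(t) - 3K_2e^(t), z(t) = K_2e^(t)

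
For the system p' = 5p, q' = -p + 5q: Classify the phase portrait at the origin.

unstable improper node

A = [[5,0],[-1,5]]; det(A-λI) = λ^2 - 10λ + 25.
repeated λ = 5 with a single eigenvector.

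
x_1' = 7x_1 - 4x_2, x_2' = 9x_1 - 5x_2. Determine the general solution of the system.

Coefficient matrix A = [[7, -4], [9, -5]].
Characteristic polynomial det(A - λI) = λ^2 - 2λ + 1 = 0.
Single eigenvalue λ = 1 with algebraic multiplicity 2.
Eigenvector v = (-2,-3); generalized eigenvector w with (A-λI)w=v is (1,2).
General solution: e^(t)[c_1·v + c_2·(t·v + w)].

x_1(t) = -2c_1e^(t) - 2c_2te^(t) + c_2e^(t), x_2(t) = -3c_1e^(t) - 3c_2te^(t) + 2c_2e^(t)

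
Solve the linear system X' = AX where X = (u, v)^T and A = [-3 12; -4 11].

u(t) = -3K_1e^(5t) - 2K_2e^(3t), v(t) = -2K_1e^(5t) - K_2e^(3t)

Coefficient matrix A = [[-3, 12], [-4, 11]].
Characteristic polynomial det(A - λI) = λ^2 - 8λ + 15 = 0.
Eigenvalues λ = 5, 3.
For λ=5: (A-λI) row 1 is [-8, 12], so an eigenvector is (-3, -2).
For λ=3: (A-λI) row 1 is [-6, 12], so an eigenvector is (-2, -1).
General solution: K_1e^(5t)(-3,-2) + K_2e^(3t)(-2,-1).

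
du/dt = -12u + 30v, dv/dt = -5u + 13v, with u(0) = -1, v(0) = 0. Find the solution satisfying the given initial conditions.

Coefficient matrix A = [[-12, 30], [-5, 13]].
Characteristic polynomial det(A - λI) = λ^2 - λ - 6 = 0.
Eigenvalues λ = 3, -2.
For λ=3: (A-λI) row 1 is [-15, 30], so an eigenvector is (2, 1).
For λ=-2: (A-λI) row 1 is [-10, 30], so an eigenvector is (3, 1).
General solution: C_1e^(3t)(2,1) + C_2e^(-2t)(3,1).
Applying u(0)=-1, v(0)=0 gives C_1=1, C_2=-1.

u(t) = 2e^(3t) - 3e^(-2t), v(t) = e^(3t) - e^(-2t)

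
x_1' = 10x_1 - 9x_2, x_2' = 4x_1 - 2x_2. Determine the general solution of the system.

Coefficient matrix A = [[10, -9], [4, -2]].
Characteristic polynomial det(A - λI) = λ^2 - 8λ + 16 = 0.
Single eigenvalue λ = 4 with algebraic multiplicity 2.
Eigenvector v = (-3,-2); generalized eigenvector w with (A-λI)w=v is (-2,-1).
General solution: e^(4t)[c_1·v + c_2·(t·v + w)].

x_1(t) = -3c_1e^(4t) - 3c_2te^(4t) - 2c_2e^(4t), x_2(t) = -2c_1e^(4t) - 2c_2te^(4t) - c_2e^(4t)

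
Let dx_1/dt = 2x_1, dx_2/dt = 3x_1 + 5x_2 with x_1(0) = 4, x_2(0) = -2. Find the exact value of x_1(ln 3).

36

A = [[2,0],[3,5]]; eigenvalues λ = 5, 2.
Eigenvectors: (0,-1) for λ=5, (-1,1) for λ=2.
From the initial condition, c_1 = -2, c_2 = -4.
x_1(ln 3) = (-2)(3^5)(0) + (-4)(3^2)(-1) = 36.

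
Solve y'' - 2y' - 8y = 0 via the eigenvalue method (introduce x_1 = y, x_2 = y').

Let x_1 = y, x_2 = y'. Then x_1' = x_2 and x_2' = 8x_1 + 2x_2.
A = [[0,1],[8,2]]; det(A-λI) = λ^2 - 2λ - 8.
Eigenvalues λ = -2, 4 with eigenvectors (1,-2), (1,4).

y(t) = K_1e^(-2t) + K_2e^(4t)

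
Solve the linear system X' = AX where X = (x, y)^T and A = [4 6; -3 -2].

x(t) = c_1e^(t)sin(3t) - c_1e^(t)cos(3t) - c_2e^(t)sin(3t) - c_2e^(t)cos(3t), y(t) = c_1e^(t)cos(3t) + c_2e^(t)sin(3t)

Coefficient matrix A = [[4, 6], [-3, -2]].
Characteristic polynomial det(A - λI) = λ^2 - 2λ + 10 = 0.
Eigenvalues λ = 1 ± 3i (complex conjugate pair).
For λ=1+3i: an eigenvector is (-1,1) - i(1,0) = (-1 - i, 1).
A real fundamental pair from Re and Im of e^((1+3i)t)v: X_1 = e^(t)(cos(3t)·(-1,1) + sin(3t)·(1,0)), X_2 = e^(t)(sin(3t)·(-1,1) - cos(3t)·(1,0)).
General solution: c_1X_1 + c_2X_2.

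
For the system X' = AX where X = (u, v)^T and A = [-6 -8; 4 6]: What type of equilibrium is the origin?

saddle

A = [[-6,-8],[4,6]]; det(A-λI) = λ^2 - 4.
λ = 2, -2: opposite signs.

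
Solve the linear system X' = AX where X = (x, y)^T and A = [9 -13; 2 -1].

Coefficient matrix A = [[9, -13], [2, -1]].
Characteristic polynomial det(A - λI) = λ^2 - 8λ + 17 = 0.
Eigenvalues λ = 4 ± i (complex conjugate pair).
For λ=4+i: an eigenvector is (3,1) - i(2,1) = (3 - 2i, 1 - i).
A real fundamental pair from Re and Im of e^((4+i)t)v: X_1 = e^(4t)(cos(t)·(3,1) + sin(t)·(2,1)), X_2 = e^(4t)(sin(t)·(3,1) - cos(t)·(2,1)).
General solution: C_1X_1 + C_2X_2.

x(t) = 2C_1e^(4t)sin(t) + 3C_1e^(4t)cos(t) + 3C_2e^(4t)sin(t) - 2C_2e^(4t)cos(t), y(t) = C_1e^(4t)sin(t) + C_1e^(4t)cos(t) + C_2e^(4t)sin(t) - C_2e^(4t)cos(t)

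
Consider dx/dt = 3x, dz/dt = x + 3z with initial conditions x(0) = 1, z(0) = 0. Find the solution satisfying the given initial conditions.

x(t) = e^(3t), z(t) = te^(3t)

Coefficient matrix A = [[3, 0], [1, 3]].
Characteristic polynomial det(A - λI) = λ^2 - 6λ + 9 = 0.
Single eigenvalue λ = 3 with algebraic multiplicity 2.
Eigenvector v = (0,-1); generalized eigenvector w with (A-λI)w=v is (-1,3).
General solution: e^(3t)[c_1·v + c_2·(t·v + w)].
Applying x(0)=1, z(0)=0 gives c_1=-3, c_2=-1.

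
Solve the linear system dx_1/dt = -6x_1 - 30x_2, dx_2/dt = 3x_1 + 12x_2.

Coefficient matrix A = [[-6, -30], [3, 12]].
Characteristic polynomial det(A - λI) = λ^2 - 6λ + 18 = 0.
Eigenvalues λ = 3 ± 3i (complex conjugate pair).
For λ=3+3i: an eigenvector is (-3,1) - i(-1,0) = (-3 + i, 1).
A real fundamental pair from Re and Im of e^((3+3i)t)v: X_1 = e^(3t)(cos(3t)·(-3,1) + sin(3t)·(-1,0)), X_2 = e^(3t)(sin(3t)·(-3,1) - cos(3t)·(-1,0)).
General solution: K_1X_1 + K_2X_2.

x_1(t) = -K_1e^(3t)sin(3t) - 3K_1e^(3t)cos(3t) - 3K_2e^(3t)sin(3t) + K_2e^(3t)cos(3t), x_2(t) = K_1e^(3t)cos(3t) + K_2e^(3t)sin(3t)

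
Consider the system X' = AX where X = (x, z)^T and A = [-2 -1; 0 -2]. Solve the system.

x(t) = c_1e^(-2t) + c_2te^(-2t) - 2c_2e^(-2t), z(t) = -c_2e^(-2t)

Coefficient matrix A = [[-2, -1], [0, -2]].
Characteristic polynomial det(A - λI) = λ^2 + 4λ + 4 = 0.
Single eigenvalue λ = -2 with algebraic multiplicity 2.
Eigenvector v = (1,0); generalized eigenvector w with (A-λI)w=v is (-2,-1).
General solution: e^(-2t)[c_1·v + c_2·(t·v + w)].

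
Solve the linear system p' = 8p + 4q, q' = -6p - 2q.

p(t) = -2c_1e^(2t) + c_2e^(4t), q(t) = 3c_1e^(2t) - c_2e^(4t)

Coefficient matrix A = [[8, 4], [-6, -2]].
Characteristic polynomial det(A - λI) = λ^2 - 6λ + 8 = 0.
Eigenvalues λ = 2, 4.
For λ=2: (A-λI) row 1 is [6, 4], so an eigenvector is (-2, 3).
For λ=4: (A-λI) row 1 is [4, 4], so an eigenvector is (1, -1).
General solution: c_1e^(2t)(-2,3) + c_2e^(4t)(1,-1).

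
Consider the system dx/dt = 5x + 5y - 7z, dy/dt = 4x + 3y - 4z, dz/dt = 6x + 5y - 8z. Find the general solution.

Coefficient matrix A = [[5, 5, -7], [4, 3, -4], [6, 5, -8]].
det(A - λI) = 0 gives eigenvalues λ = 3, -1, -2.
For λ=3: eigenvector (1,1,1).
For λ=-1: eigenvector (2,-1,1).
For λ=-2: eigenvector (1,0,1).
General solution: C_1e^(3t)(1,1,1) + C_2e^(-t)(2,-1,1) + C_3e^(-2t)(1,0,1).

x(t) = C_1e^(3t) + 2C_2e^(-t) + C_3e^(-2t), y(t) = C_1e^(3t) - C_2e^(-t), z(t) = C_1e^(3t) + C_2e^(-t) + C_3e^(-2t)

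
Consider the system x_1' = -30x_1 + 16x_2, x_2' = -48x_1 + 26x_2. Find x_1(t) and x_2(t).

x_1(t) = 2C_1e^(-6t) - C_2e^(2t), x_2(t) = 3C_1e^(-6t) - 2C_2e^(2t)

Coefficient matrix A = [[-30, 16], [-48, 26]].
Characteristic polynomial det(A - λI) = λ^2 + 4λ - 12 = 0.
Eigenvalues λ = -6, 2.
For λ=-6: (A-λI) row 1 is [-24, 16], so an eigenvector is (2, 3).
For λ=2: (A-λI) row 1 is [-32, 16], so an eigenvector is (-1, -2).
General solution: C_1e^(-6t)(2,3) + C_2e^(2t)(-1,-2).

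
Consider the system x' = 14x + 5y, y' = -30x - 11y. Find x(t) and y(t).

Coefficient matrix A = [[14, 5], [-30, -11]].
Characteristic polynomial det(A - λI) = λ^2 - 3λ - 4 = 0.
Eigenvalues λ = 4, -1.
For λ=4: (A-λI) row 1 is [10, 5], so an eigenvector is (1, -2).
For λ=-1: (A-λI) row 1 is [15, 5], so an eigenvector is (-1, 3).
General solution: C_1e^(4t)(1,-2) + C_2e^(-t)(-1,3).

x(t) = C_1e^(4t) - C_2e^(-t), y(t) = -2C_1e^(4t) + 3C_2e^(-t)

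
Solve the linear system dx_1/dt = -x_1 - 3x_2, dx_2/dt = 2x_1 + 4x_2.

x_1(t) = -3c_1e^(t) + c_2e^(2t), x_2(t) = 2c_1e^(t) - c_2e^(2t)

Coefficient matrix A = [[-1, -3], [2, 4]].
Characteristic polynomial det(A - λI) = λ^2 - 3λ + 2 = 0.
Eigenvalues λ = 1, 2.
For λ=1: (A-λI) row 1 is [-2, -3], so an eigenvector is (-3, 2).
For λ=2: (A-λI) row 1 is [-3, -3], so an eigenvector is (1, -1).
General solution: c_1e^(t)(-3,2) + c_2e^(2t)(1,-1).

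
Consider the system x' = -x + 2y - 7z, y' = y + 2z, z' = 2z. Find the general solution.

x(t) = K_1e^(-t) + K_2e^(t) - K_3e^(2t), y(t) = K_2e^(t) + 2K_3e^(2t), z(t) = K_3e^(2t)

Coefficient matrix A = [[-1, 2, -7], [0, 1, 2], [0, 0, 2]].
det(A - λI) = 0 gives eigenvalues λ = -1, 1, 2.
For λ=-1: eigenvector (1,0,0).
For λ=1: eigenvector (1,1,0).
For λ=2: eigenvector (-1,2,1).
General solution: K_1e^(-t)(1,0,0) + K_2e^(t)(1,1,0) + K_3e^(2t)(-1,2,1).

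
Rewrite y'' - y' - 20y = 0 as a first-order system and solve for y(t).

y(t) = K_1e^(5t) + K_2e^(-4t)

Let x_1 = y, x_2 = y'. Then x_1' = x_2 and x_2' = 20x_1 + x_2.
A = [[0,1],[20,1]]; det(A-λI) = λ^2 - λ - 20.
Eigenvalues λ = 5, -4 with eigenvectors (1,5), (1,-4).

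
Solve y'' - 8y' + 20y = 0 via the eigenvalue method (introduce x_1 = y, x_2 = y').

Let x_1 = y, x_2 = y'. Then x_1' = x_2 and x_2' = -20x_1 + 8x_2.
A = [[0,1],[-20,8]]; det(A-λI) = λ^2 - 8λ + 20.
Eigenvalues λ = 4 ± 2i.

y(t) = K_1e^(4t)cos(2t) + K_2e^(4t)sin(2t)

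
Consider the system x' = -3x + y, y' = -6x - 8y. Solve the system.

x(t) = -K_1e^(-5t) - K_2e^(-6t), y(t) = 2K_1e^(-5t) + 3K_2e^(-6t)

Coefficient matrix A = [[-3, 1], [-6, -8]].
Characteristic polynomial det(A - λI) = λ^2 + 11λ + 30 = 0.
Eigenvalues λ = -5, -6.
For λ=-5: (A-λI) row 1 is [2, 1], so an eigenvector is (-1, 2).
For λ=-6: (A-λI) row 1 is [3, 1], so an eigenvector is (-1, 3).
General solution: K_1e^(-5t)(-1,2) + K_2e^(-6t)(-1,3).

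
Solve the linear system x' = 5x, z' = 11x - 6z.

x(t) = -c_2e^(5t), z(t) = c_1e^(-6t) - c_2e^(5t)

Coefficient matrix A = [[5, 0], [11, -6]].
Characteristic polynomial det(A - λI) = λ^2 + λ - 30 = 0.
Eigenvalues λ = -6, 5.
For λ=-6: (A-λI) row 1 is [11, 0], so an eigenvector is (0, 1).
For λ=5: (A-λI) row 2 is [11, -11], so an eigenvector is (-1, -1).
General solution: c_1e^(-6t)(0,1) + c_2e^(5t)(-1,-1).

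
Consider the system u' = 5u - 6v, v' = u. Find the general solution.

Coefficient matrix A = [[5, -6], [1, 0]].
Characteristic polynomial det(A - λI) = λ^2 - 5λ + 6 = 0.
Eigenvalues λ = 2, 3.
For λ=2: (A-λI) row 1 is [3, -6], so an eigenvector is (-2, -1).
For λ=3: (A-λI) row 1 is [2, -6], so an eigenvector is (-3, -1).
General solution: c_1e^(2t)(-2,-1) + c_2e^(3t)(-3,-1).

u(t) = -2c_1e^(2t) - 3c_2e^(3t), v(t) = -c_1e^(2t) - c_2e^(3t)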